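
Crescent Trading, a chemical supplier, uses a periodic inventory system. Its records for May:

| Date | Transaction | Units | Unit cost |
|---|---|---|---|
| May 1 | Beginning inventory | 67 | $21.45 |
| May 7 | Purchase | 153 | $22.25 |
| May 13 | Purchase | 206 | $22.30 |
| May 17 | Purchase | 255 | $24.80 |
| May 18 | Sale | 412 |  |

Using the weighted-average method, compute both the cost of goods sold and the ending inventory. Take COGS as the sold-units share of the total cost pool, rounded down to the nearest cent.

May 18, sell 412: 412/681 × $15,759.20 → $9,534.20
Ending inventory (cost pool remaining) = $6,225.00

COGS = $9,534.20; ending inventory = $6,225.00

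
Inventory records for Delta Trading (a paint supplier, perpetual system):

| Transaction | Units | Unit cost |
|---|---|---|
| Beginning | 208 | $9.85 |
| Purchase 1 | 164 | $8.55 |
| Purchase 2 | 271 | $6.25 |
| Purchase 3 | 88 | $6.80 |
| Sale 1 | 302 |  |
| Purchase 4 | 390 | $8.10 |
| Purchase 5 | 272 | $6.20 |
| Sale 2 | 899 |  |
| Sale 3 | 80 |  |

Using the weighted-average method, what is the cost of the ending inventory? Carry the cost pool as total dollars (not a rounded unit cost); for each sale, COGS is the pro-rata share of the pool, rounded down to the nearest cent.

Ending inventory = $843.43

After Beginning: 208 on hand, pool $2,048.80 (≈ $9.8500 each)
After Purchase 1: 372 on hand, pool $3,451.00 (≈ $9.2769 each)
After Purchase 2: 643 on hand, pool $5,144.75 (≈ $8.0012 each)
After Purchase 3: 731 on hand, pool $5,743.15 (≈ $7.8566 each)
Sale 1, sell 302: 302/731 × $5,743.15 → $2,372.68
After Purchase 4: 819 on hand, pool $6,529.47 (≈ $7.9725 each)
After Purchase 5: 1091 on hand, pool $8,215.87 (≈ $7.5306 each)
Sale 2, sell 899: 899/1091 × $8,215.87 → $6,769.99
Sale 3, sell 80: 80/192 × $1,445.88 → $602.45
Total COGS = $2,372.68 + $6,769.99 + $602.45 = $9,745.12
Ending inventory (cost pool remaining) = $843.43
Check: goods available $10,588.55 = COGS $9,745.12 + ending $843.43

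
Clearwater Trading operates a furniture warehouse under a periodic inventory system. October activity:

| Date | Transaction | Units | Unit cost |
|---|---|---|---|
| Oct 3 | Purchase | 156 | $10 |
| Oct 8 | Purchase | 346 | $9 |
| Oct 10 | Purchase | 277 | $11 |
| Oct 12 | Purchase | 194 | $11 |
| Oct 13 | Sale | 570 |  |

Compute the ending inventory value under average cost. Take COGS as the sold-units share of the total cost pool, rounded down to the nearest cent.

Ending inventory = $4,081.78

Oct 13, sell 570: 570/973 × $9,855.00 → $5,773.22
Ending inventory (cost pool remaining) = $4,081.78
Check: goods available $9,855.00 = COGS $5,773.22 + ending $4,081.78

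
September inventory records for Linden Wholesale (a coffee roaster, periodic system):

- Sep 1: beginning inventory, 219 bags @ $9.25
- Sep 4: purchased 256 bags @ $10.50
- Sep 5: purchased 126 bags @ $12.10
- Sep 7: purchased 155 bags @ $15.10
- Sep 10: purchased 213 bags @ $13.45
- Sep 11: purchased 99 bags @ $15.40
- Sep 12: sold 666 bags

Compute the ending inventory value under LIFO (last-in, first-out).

Ending inventory = $3,947.25

Sep 12, 666 sold [LIFO — newest first]: 99 @ $15.40 + 213 @ $13.45 + 155 @ $15.10 + 126 @ $12.10 + 73 @ $10.50 = $9,021.05
Ending inventory: 219 @ $9.25 + 183 @ $10.50 = $3,947.25
Check: goods available $12,968.30 = COGS $9,021.05 + ending $3,947.25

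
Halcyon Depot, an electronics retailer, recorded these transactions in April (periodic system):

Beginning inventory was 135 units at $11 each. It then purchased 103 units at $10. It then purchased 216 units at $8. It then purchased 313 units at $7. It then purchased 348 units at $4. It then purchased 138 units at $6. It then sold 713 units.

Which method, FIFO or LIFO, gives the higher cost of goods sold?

FIFO

FIFO COGS: 135 @ $11 + 103 @ $10 + 216 @ $8 + 259 @ $7 = $6,056
LIFO COGS: 138 @ $6 + 348 @ $4 + 227 @ $7 = $3,809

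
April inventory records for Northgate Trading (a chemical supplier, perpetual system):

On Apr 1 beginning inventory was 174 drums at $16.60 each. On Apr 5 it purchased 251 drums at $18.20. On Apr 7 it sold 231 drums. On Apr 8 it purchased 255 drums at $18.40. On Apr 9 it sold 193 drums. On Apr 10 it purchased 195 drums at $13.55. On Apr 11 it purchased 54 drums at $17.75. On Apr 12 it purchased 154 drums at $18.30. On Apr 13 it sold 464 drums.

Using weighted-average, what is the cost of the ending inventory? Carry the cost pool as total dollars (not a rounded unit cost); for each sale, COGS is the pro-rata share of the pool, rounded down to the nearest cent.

After Apr 1: 174 on hand, pool $2,888.40 (≈ $16.6000 each)
After Apr 5: 425 on hand, pool $7,456.60 (≈ $17.5449 each)
Apr 7, sell 231: 231/425 × $7,456.60 → $4,052.88
After Apr 8: 449 on hand, pool $8,095.72 (≈ $18.0306 each)
Apr 9, sell 193: 193/449 × $8,095.72 → $3,479.89
After Apr 10: 451 on hand, pool $7,258.08 (≈ $16.0933 each)
After Apr 11: 505 on hand, pool $8,216.58 (≈ $16.2705 each)
After Apr 12: 659 on hand, pool $11,034.78 (≈ $16.7447 each)
Apr 13, sell 464: 464/659 × $11,034.78 → $7,769.55
Total COGS = $4,052.88 + $3,479.89 + $7,769.55 = $15,302.32
Ending inventory (cost pool remaining) = $3,265.23
Check: goods available $18,567.55 = COGS $15,302.32 + ending $3,265.23

Ending inventory = $3,265.23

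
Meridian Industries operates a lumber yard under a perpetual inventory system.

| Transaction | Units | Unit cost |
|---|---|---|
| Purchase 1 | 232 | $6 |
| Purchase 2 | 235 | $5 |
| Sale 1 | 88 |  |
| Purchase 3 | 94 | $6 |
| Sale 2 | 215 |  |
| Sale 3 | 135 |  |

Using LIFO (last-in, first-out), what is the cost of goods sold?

COGS = $2,393

Sale 1 (88) [LIFO — newest first]: 88 @ $5 = $440
Sale 2 (215) [LIFO — newest first]: 94 @ $6 + 121 @ $5 = $1,169
Sale 3 (135) [LIFO — newest first]: 26 @ $5 + 109 @ $6 = $784
Total COGS = $440 + $1,169 + $784 = $2,393
Ending inventory: 123 @ $6 = $738
Check: goods available $3,131 = COGS $2,393 + ending $738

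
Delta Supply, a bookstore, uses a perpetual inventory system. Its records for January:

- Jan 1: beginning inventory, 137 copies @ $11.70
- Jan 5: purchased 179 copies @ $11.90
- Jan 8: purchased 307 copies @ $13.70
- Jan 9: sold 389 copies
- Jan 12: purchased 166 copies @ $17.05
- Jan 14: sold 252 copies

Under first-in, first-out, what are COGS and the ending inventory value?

COGS = $8,245.80; ending inventory = $2,523.40

Jan 9, 389 sold [FIFO — oldest first]: 137 @ $11.70 + 179 @ $11.90 + 73 @ $13.70 = $4,733.10
Jan 14, 252 sold [FIFO — oldest first]: 234 @ $13.70 + 18 @ $17.05 = $3,512.70
Total COGS = $4,733.10 + $3,512.70 = $8,245.80
Ending inventory: 148 @ $17.05 = $2,523.40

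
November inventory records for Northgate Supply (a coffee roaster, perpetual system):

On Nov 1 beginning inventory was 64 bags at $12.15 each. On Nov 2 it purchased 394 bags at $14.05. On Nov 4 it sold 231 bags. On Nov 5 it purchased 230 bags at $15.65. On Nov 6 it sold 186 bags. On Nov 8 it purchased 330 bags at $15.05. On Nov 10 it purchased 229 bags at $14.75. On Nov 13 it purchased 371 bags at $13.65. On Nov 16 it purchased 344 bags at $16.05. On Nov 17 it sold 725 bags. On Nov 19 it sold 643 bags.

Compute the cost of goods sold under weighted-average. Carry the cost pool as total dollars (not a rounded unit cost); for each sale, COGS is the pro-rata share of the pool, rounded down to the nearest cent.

COGS = $26,216.65

After Nov 1: 64 on hand, pool $777.60 (≈ $12.1500 each)
After Nov 2: 458 on hand, pool $6,313.30 (≈ $13.7845 each)
Nov 4, sell 231: 231/458 × $6,313.30 → $3,184.21
After Nov 5: 457 on hand, pool $6,728.59 (≈ $14.7234 each)
Nov 6, sell 186: 186/457 × $6,728.59 → $2,738.55
After Nov 8: 601 on hand, pool $8,956.54 (≈ $14.9027 each)
After Nov 10: 830 on hand, pool $12,334.29 (≈ $14.8606 each)
After Nov 13: 1201 on hand, pool $17,398.44 (≈ $14.4866 each)
After Nov 16: 1545 on hand, pool $22,919.64 (≈ $14.8347 each)
Nov 17, sell 725: 725/1545 × $22,919.64 → $10,755.17
Nov 19, sell 643: 643/820 × $12,164.47 → $9,538.72
Total COGS = $3,184.21 + $2,738.55 + $10,755.17 + $9,538.72 = $26,216.65
Ending inventory (cost pool remaining) = $2,625.75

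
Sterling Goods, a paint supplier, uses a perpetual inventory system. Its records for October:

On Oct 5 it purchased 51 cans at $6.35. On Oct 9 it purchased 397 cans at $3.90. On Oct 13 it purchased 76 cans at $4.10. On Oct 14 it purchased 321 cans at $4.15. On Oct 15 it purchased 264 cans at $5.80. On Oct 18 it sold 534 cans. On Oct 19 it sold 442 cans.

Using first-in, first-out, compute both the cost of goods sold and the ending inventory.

Oct 18, 534 sold [FIFO — oldest first]: 51 @ $6.35 + 397 @ $3.90 + 76 @ $4.10 + 10 @ $4.15 = $2,225.25
Oct 19, 442 sold [FIFO — oldest first]: 311 @ $4.15 + 131 @ $5.80 = $2,050.45
Total COGS = $2,225.25 + $2,050.45 = $4,275.70
Ending inventory: 133 @ $5.80 = $771.40

COGS = $4,275.70; ending inventory = $771.40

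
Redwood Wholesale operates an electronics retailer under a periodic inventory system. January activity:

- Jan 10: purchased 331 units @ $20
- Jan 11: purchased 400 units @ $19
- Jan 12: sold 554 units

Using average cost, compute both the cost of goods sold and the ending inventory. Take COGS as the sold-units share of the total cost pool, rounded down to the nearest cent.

COGS = $10,776.85; ending inventory = $3,443.15

Jan 12, sell 554: 554/731 × $14,220.00 → $10,776.85
Ending inventory (cost pool remaining) = $3,443.15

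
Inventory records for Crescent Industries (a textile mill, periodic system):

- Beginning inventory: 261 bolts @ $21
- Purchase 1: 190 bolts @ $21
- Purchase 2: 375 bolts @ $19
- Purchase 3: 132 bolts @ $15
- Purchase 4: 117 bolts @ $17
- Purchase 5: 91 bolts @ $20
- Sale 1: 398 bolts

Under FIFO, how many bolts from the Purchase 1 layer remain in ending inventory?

Sale 1 (398) [FIFO — oldest first]: 261 @ $21 + 137 @ $21 = $8,358
Ending inventory: 53 @ $21 + 375 @ $19 + 132 @ $15 + 117 @ $17 + 91 @ $20 = $14,027

53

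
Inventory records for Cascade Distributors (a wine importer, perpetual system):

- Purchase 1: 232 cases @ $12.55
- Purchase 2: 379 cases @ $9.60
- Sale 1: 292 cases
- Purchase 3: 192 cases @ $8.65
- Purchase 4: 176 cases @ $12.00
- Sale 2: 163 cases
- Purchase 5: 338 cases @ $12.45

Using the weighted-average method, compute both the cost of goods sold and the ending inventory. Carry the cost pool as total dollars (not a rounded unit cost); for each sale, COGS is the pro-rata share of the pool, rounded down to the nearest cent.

After Purchase 1: 232 on hand, pool $2,911.60 (≈ $12.5500 each)
After Purchase 2: 611 on hand, pool $6,550.00 (≈ $10.7201 each)
Sale 1, sell 292: 292/611 × $6,550.00 → $3,130.27
After Purchase 3: 511 on hand, pool $5,080.53 (≈ $9.9423 each)
After Purchase 4: 687 on hand, pool $7,192.53 (≈ $10.4695 each)
Sale 2, sell 163: 163/687 × $7,192.53 → $1,706.52
After Purchase 5: 862 on hand, pool $9,694.11 (≈ $11.2461 each)
Total COGS = $3,130.27 + $1,706.52 = $4,836.79
Ending inventory (cost pool remaining) = $9,694.11

COGS = $4,836.79; ending inventory = $9,694.11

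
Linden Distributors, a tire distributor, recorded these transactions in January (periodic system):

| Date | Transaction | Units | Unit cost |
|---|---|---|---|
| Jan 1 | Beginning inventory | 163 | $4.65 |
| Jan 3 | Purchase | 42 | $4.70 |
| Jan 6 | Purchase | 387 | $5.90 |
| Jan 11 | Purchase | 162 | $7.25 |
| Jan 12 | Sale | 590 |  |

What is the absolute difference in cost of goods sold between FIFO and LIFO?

FIFO COGS: 163 @ $4.65 + 42 @ $4.70 + 385 @ $5.90 = $3,226.85
LIFO COGS: 162 @ $7.25 + 387 @ $5.90 + 41 @ $4.70 = $3,650.50
Difference = |$3,226.85 − $3,650.50| = $423.65

$423.65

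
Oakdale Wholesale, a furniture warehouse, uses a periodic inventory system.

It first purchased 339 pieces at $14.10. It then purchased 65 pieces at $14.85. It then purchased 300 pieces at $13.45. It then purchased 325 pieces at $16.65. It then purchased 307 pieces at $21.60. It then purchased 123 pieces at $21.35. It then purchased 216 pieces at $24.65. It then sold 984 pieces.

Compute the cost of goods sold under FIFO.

Sale 1 (984) [FIFO — oldest first]: 339 @ $14.10 + 65 @ $14.85 + 300 @ $13.45 + 280 @ $16.65 = $14,442.15
Ending inventory: 45 @ $16.65 + 307 @ $21.60 + 123 @ $21.35 + 216 @ $24.65 = $15,330.90

COGS = $14,442.15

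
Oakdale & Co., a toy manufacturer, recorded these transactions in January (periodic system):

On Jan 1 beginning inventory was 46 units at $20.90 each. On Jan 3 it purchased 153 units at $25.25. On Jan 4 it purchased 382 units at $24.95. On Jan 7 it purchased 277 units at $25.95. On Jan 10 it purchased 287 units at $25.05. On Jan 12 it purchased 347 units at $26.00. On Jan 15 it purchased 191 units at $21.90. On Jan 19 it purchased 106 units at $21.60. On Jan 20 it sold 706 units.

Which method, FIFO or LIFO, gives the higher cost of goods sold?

FIFO COGS: 46 @ $20.90 + 153 @ $25.25 + 382 @ $24.95 + 125 @ $25.95 = $17,599.30
LIFO COGS: 106 @ $21.60 + 191 @ $21.90 + 347 @ $26.00 + 62 @ $25.05 = $17,047.60

FIFO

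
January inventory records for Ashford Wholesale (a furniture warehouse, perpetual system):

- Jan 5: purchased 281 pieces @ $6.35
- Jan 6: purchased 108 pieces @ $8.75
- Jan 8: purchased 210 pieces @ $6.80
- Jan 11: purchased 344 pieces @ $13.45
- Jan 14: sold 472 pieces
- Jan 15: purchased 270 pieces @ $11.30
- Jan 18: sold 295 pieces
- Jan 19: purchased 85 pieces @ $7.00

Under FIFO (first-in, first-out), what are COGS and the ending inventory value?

COGS = $6,416.95; ending inventory = $6,013.20

Jan 14, 472 sold [FIFO — oldest first]: 281 @ $6.35 + 108 @ $8.75 + 83 @ $6.80 = $3,293.75
Jan 18, 295 sold [FIFO — oldest first]: 127 @ $6.80 + 168 @ $13.45 = $3,123.20
Total COGS = $3,293.75 + $3,123.20 = $6,416.95
Ending inventory: 176 @ $13.45 + 270 @ $11.30 + 85 @ $7.00 = $6,013.20
Check: goods available $12,430.15 = COGS $6,416.95 + ending $6,013.20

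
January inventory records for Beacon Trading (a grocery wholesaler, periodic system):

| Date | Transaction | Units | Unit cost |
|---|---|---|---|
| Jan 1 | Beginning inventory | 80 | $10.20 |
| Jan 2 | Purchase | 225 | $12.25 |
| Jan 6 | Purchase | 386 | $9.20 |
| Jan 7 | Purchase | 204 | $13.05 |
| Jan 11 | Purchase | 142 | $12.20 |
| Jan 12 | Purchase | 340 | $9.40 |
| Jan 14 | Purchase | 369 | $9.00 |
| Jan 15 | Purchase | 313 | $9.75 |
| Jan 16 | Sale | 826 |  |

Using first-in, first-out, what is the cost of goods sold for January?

COGS = $8,885.20

Jan 16, 826 sold [FIFO — oldest first]: 80 @ $10.20 + 225 @ $12.25 + 386 @ $9.20 + 135 @ $13.05 = $8,885.20
Ending inventory: 69 @ $13.05 + 142 @ $12.20 + 340 @ $9.40 + 369 @ $9.00 + 313 @ $9.75 = $12,201.60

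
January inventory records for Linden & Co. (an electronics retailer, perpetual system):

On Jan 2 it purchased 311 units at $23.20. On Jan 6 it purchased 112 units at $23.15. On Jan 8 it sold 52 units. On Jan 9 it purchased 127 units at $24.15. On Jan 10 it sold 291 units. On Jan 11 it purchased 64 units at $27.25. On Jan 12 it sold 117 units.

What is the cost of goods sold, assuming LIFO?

COGS = $11,046.25

Jan 8, 52 sold [LIFO — newest first]: 52 @ $23.15 = $1,203.80
Jan 10, 291 sold [LIFO — newest first]: 127 @ $24.15 + 60 @ $23.15 + 104 @ $23.20 = $6,868.85
Jan 12, 117 sold [LIFO — newest first]: 64 @ $27.25 + 53 @ $23.20 = $2,973.60
Total COGS = $1,203.80 + $6,868.85 + $2,973.60 = $11,046.25
Ending inventory: 154 @ $23.20 = $3,572.80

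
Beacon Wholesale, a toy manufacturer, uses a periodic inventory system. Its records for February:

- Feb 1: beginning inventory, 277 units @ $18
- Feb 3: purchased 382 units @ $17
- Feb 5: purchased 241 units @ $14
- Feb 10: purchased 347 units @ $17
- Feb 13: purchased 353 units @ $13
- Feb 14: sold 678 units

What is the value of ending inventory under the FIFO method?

Ending inventory = $13,596

Feb 14, 678 sold [FIFO — oldest first]: 277 @ $18 + 382 @ $17 + 19 @ $14 = $11,746
Ending inventory: 222 @ $14 + 347 @ $17 + 353 @ $13 = $13,596
Check: goods available $25,342 = COGS $11,746 + ending $13,596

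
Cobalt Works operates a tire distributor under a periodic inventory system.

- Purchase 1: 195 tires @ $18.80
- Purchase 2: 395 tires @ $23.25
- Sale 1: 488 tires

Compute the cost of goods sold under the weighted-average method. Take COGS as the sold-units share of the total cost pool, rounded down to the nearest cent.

Sale 1, sell 488: 488/590 × $12,849.75 → $10,628.26
Ending inventory (cost pool remaining) = $2,221.49
Check: goods available $12,849.75 = COGS $10,628.26 + ending $2,221.49

COGS = $10,628.26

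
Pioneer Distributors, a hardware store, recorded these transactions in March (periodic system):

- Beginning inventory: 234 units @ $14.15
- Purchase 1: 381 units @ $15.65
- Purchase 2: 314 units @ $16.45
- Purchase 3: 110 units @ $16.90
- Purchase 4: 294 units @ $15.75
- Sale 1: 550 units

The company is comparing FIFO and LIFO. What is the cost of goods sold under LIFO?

FIFO COGS: 234 @ $14.15 + 316 @ $15.65 = $8,256.50
LIFO COGS: 294 @ $15.75 + 110 @ $16.90 + 146 @ $16.45 = $8,891.20

COGS = $8,891.20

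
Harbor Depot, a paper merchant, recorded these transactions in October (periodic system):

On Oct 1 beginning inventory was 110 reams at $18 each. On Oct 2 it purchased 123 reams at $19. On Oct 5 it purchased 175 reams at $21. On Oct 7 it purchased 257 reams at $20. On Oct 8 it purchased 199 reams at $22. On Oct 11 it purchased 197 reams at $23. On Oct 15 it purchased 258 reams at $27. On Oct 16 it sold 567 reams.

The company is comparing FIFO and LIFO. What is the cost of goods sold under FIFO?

FIFO COGS: 110 @ $18 + 123 @ $19 + 175 @ $21 + 159 @ $20 = $11,172
LIFO COGS: 258 @ $27 + 197 @ $23 + 112 @ $22 = $13,961

COGS = $11,172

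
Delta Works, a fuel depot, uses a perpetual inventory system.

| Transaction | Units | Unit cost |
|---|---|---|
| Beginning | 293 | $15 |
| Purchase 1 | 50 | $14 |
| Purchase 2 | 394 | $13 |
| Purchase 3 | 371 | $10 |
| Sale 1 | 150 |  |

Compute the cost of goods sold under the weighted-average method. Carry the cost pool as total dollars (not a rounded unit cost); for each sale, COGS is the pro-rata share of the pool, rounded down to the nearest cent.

After Beginning: 293 on hand, pool $4,395.00 (≈ $15.0000 each)
After Purchase 1: 343 on hand, pool $5,095.00 (≈ $14.8542 each)
After Purchase 2: 737 on hand, pool $10,217.00 (≈ $13.8630 each)
After Purchase 3: 1108 on hand, pool $13,927.00 (≈ $12.5695 each)
Sale 1, sell 150: 150/1108 × $13,927.00 → $1,885.42
Ending inventory (cost pool remaining) = $12,041.58

COGS = $1,885.42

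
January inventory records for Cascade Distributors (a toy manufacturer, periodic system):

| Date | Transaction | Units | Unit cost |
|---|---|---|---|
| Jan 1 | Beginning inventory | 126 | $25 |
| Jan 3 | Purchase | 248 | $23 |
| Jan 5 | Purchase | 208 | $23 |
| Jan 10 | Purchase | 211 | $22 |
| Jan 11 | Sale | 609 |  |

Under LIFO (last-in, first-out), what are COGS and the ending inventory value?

Jan 11, 609 sold [LIFO — newest first]: 211 @ $22 + 208 @ $23 + 190 @ $23 = $13,796
Ending inventory: 126 @ $25 + 58 @ $23 = $4,484
Check: goods available $18,280 = COGS $13,796 + ending $4,484

COGS = $13,796; ending inventory = $4,484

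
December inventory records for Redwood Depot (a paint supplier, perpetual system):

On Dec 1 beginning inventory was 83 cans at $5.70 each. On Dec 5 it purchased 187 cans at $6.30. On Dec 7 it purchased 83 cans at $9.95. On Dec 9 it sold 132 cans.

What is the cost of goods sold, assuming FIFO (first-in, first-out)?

COGS = $781.80

Dec 9, 132 sold [FIFO — oldest first]: 83 @ $5.70 + 49 @ $6.30 = $781.80
Ending inventory: 138 @ $6.30 + 83 @ $9.95 = $1,695.25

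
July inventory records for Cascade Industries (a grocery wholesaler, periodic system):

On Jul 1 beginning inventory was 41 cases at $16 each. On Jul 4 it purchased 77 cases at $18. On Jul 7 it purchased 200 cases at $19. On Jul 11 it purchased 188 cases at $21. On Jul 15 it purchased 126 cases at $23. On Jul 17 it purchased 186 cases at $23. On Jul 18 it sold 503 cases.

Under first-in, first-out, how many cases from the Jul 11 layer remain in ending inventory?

Jul 18, 503 sold [FIFO — oldest first]: 41 @ $16 + 77 @ $18 + 200 @ $19 + 185 @ $21 = $9,727
Ending inventory: 3 @ $21 + 126 @ $23 + 186 @ $23 = $7,239

3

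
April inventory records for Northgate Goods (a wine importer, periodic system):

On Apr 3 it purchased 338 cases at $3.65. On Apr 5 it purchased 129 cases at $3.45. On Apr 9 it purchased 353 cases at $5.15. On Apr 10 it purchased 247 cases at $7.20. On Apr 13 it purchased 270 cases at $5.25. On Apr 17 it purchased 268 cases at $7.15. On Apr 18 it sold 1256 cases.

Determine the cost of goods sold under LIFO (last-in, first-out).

Apr 18, 1256 sold [LIFO — newest first]: 268 @ $7.15 + 270 @ $5.25 + 247 @ $7.20 + 353 @ $5.15 + 118 @ $3.45 = $7,337.15
Ending inventory: 338 @ $3.65 + 11 @ $3.45 = $1,271.65

COGS = $7,337.15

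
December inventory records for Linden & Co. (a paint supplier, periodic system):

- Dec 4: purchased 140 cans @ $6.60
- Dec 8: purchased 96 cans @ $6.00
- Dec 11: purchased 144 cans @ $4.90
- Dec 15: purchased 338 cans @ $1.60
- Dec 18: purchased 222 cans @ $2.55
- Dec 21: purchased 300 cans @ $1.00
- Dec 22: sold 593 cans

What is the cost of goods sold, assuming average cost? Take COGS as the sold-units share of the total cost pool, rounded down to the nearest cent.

Dec 22, sell 593: 593/1240 × $3,612.50 → $1,727.59
Ending inventory (cost pool remaining) = $1,884.91
Check: goods available $3,612.50 = COGS $1,727.59 + ending $1,884.91

COGS = $1,727.59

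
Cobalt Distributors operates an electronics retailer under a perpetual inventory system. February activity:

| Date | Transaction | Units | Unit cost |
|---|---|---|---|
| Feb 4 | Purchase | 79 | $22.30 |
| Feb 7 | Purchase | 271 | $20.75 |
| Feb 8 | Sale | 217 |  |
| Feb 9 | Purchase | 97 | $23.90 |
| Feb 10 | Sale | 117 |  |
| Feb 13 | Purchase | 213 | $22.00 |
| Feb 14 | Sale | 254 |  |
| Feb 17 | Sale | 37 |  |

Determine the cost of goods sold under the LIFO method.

Feb 8, 217 sold [LIFO — newest first]: 217 @ $20.75 = $4,502.75
Feb 10, 117 sold [LIFO — newest first]: 97 @ $23.90 + 20 @ $20.75 = $2,733.30
Feb 14, 254 sold [LIFO — newest first]: 213 @ $22.00 + 34 @ $20.75 + 7 @ $22.30 = $5,547.60
Feb 17, 37 sold [LIFO — newest first]: 37 @ $22.30 = $825.10
Total COGS = $4,502.75 + $2,733.30 + $5,547.60 + $825.10 = $13,608.75
Ending inventory: 35 @ $22.30 = $780.50

COGS = $13,608.75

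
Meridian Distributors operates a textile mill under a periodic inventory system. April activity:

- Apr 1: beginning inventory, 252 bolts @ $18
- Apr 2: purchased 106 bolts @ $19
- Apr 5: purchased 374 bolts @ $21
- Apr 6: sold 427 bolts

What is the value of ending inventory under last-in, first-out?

Ending inventory = $5,543

Apr 6, 427 sold [LIFO — newest first]: 374 @ $21 + 53 @ $19 = $8,861
Ending inventory: 252 @ $18 + 53 @ $19 = $5,543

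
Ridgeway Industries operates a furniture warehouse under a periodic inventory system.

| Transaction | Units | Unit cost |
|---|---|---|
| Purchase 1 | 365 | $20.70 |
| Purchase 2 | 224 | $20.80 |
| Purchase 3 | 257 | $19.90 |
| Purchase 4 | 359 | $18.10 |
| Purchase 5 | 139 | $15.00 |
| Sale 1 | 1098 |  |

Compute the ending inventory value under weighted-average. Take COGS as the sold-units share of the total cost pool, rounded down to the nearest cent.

Sale 1, sell 1098: 1098/1344 × $25,911.90 → $21,169.09
Ending inventory (cost pool remaining) = $4,742.81

Ending inventory = $4,742.81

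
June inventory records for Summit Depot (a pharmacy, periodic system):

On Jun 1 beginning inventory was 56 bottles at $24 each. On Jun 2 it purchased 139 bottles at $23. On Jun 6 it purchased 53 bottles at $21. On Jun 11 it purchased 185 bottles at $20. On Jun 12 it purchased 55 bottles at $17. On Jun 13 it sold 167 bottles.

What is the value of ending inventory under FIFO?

Jun 13, 167 sold [FIFO — oldest first]: 56 @ $24 + 111 @ $23 = $3,897
Ending inventory: 28 @ $23 + 53 @ $21 + 185 @ $20 + 55 @ $17 = $6,392

Ending inventory = $6,392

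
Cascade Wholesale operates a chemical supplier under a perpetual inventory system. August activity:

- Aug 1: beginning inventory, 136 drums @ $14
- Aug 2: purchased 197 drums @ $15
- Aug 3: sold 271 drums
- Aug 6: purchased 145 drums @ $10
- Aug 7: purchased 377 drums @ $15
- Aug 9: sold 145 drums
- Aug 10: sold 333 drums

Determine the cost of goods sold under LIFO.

Aug 3, 271 sold [LIFO — newest first]: 197 @ $15 + 74 @ $14 = $3,991
Aug 9, 145 sold [LIFO — newest first]: 145 @ $15 = $2,175
Aug 10, 333 sold [LIFO — newest first]: 232 @ $15 + 101 @ $10 = $4,490
Total COGS = $3,991 + $2,175 + $4,490 = $10,656
Ending inventory: 62 @ $14 + 44 @ $10 = $1,308

COGS = $10,656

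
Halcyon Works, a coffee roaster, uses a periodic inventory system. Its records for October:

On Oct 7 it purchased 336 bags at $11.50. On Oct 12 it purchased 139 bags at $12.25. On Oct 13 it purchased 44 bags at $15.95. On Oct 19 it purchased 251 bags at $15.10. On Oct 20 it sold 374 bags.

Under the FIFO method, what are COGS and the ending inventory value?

Oct 20, 374 sold [FIFO — oldest first]: 336 @ $11.50 + 38 @ $12.25 = $4,329.50
Ending inventory: 101 @ $12.25 + 44 @ $15.95 + 251 @ $15.10 = $5,729.15

COGS = $4,329.50; ending inventory = $5,729.15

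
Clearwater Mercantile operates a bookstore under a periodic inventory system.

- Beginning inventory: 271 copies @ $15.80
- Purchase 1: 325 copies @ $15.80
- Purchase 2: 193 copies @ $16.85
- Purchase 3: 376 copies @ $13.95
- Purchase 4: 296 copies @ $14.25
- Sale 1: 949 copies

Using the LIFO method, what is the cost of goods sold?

Sale 1 (949) [LIFO — newest first]: 296 @ $14.25 + 376 @ $13.95 + 193 @ $16.85 + 84 @ $15.80 = $14,042.45
Ending inventory: 271 @ $15.80 + 241 @ $15.80 = $8,089.60
Check: goods available $22,132.05 = COGS $14,042.45 + ending $8,089.60

COGS = $14,042.45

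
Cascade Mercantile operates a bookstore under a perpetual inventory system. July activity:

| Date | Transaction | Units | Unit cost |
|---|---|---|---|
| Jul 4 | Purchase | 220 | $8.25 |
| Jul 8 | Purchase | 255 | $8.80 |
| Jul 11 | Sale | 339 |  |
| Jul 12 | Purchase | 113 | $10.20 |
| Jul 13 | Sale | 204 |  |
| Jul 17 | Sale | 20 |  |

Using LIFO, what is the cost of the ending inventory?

Jul 11, 339 sold [LIFO — newest first]: 255 @ $8.80 + 84 @ $8.25 = $2,937.00
Jul 13, 204 sold [LIFO — newest first]: 113 @ $10.20 + 91 @ $8.25 = $1,903.35
Jul 17, 20 sold [LIFO — newest first]: 20 @ $8.25 = $165.00
Total COGS = $2,937.00 + $1,903.35 + $165.00 = $5,005.35
Ending inventory: 25 @ $8.25 = $206.25
Check: goods available $5,211.60 = COGS $5,005.35 + ending $206.25

Ending inventory = $206.25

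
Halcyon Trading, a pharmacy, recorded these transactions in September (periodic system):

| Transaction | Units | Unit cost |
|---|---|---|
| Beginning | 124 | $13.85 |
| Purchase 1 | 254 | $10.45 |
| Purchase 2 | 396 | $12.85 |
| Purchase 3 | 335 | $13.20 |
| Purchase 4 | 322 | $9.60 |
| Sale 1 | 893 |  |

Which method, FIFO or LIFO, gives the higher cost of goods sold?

FIFO

FIFO COGS: 124 @ $13.85 + 254 @ $10.45 + 396 @ $12.85 + 119 @ $13.20 = $11,031.10
LIFO COGS: 322 @ $9.60 + 335 @ $13.20 + 236 @ $12.85 = $10,545.80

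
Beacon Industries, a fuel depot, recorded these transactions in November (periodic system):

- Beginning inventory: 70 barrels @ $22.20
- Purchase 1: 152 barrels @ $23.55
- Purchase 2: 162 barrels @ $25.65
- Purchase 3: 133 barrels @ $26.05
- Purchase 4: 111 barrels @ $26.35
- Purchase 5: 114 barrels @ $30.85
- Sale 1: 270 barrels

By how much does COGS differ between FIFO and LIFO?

$1,249.20

FIFO COGS: 70 @ $22.20 + 152 @ $23.55 + 48 @ $25.65 = $6,364.80
LIFO COGS: 114 @ $30.85 + 111 @ $26.35 + 45 @ $26.05 = $7,614.00
Difference = |$6,364.80 − $7,614.00| = $1,249.20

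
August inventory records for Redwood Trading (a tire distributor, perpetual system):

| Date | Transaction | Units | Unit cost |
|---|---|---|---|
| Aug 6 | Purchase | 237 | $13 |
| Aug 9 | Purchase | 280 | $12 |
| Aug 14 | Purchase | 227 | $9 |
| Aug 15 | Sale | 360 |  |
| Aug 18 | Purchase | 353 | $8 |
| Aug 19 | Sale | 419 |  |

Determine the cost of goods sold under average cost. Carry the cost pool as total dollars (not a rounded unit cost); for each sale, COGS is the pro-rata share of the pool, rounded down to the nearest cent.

After Aug 6: 237 on hand, pool $3,081.00 (≈ $13.0000 each)
After Aug 9: 517 on hand, pool $6,441.00 (≈ $12.4584 each)
After Aug 14: 744 on hand, pool $8,484.00 (≈ $11.4032 each)
Aug 15, sell 360: 360/744 × $8,484.00 → $4,105.16
After Aug 18: 737 on hand, pool $7,202.84 (≈ $9.7732 each)
Aug 19, sell 419: 419/737 × $7,202.84 → $4,094.96
Total COGS = $4,105.16 + $4,094.96 = $8,200.12
Ending inventory (cost pool remaining) = $3,107.88
Check: goods available $11,308.00 = COGS $8,200.12 + ending $3,107.88

COGS = $8,200.12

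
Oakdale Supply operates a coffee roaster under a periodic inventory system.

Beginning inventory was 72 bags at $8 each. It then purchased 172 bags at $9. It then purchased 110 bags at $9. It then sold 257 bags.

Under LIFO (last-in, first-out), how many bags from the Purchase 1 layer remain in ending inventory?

Sale 1 (257) [LIFO — newest first]: 110 @ $9 + 147 @ $9 = $2,313
Ending inventory: 72 @ $8 + 25 @ $9 = $801
Check: goods available $3,114 = COGS $2,313 + ending $801

25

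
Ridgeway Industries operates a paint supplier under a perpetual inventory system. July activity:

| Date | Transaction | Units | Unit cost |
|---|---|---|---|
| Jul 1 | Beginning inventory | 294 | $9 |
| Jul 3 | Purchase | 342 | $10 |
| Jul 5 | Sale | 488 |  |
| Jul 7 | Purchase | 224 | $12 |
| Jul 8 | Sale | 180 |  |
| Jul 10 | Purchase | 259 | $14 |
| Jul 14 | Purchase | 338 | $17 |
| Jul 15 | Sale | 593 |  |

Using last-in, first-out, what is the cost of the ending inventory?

Ending inventory = $1,916

Jul 5, 488 sold [LIFO — newest first]: 342 @ $10 + 146 @ $9 = $4,734
Jul 8, 180 sold [LIFO — newest first]: 180 @ $12 = $2,160
Jul 15, 593 sold [LIFO — newest first]: 338 @ $17 + 255 @ $14 = $9,316
Total COGS = $4,734 + $2,160 + $9,316 = $16,210
Ending inventory: 148 @ $9 + 44 @ $12 + 4 @ $14 = $1,916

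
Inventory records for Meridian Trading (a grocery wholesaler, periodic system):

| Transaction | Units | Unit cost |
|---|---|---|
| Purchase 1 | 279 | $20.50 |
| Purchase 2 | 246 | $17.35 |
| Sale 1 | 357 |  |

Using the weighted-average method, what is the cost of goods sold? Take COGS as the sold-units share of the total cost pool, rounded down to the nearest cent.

Sale 1, sell 357: 357/525 × $9,987.60 → $6,791.56
Ending inventory (cost pool remaining) = $3,196.04
Check: goods available $9,987.60 = COGS $6,791.56 + ending $3,196.04

COGS = $6,791.56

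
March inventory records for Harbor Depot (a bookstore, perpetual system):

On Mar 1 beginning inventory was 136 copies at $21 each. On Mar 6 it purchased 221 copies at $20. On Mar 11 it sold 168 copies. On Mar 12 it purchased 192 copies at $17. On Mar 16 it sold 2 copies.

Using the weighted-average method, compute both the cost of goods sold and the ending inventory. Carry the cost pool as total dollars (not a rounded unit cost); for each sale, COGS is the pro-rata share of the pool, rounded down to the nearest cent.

COGS = $3,461.35; ending inventory = $7,078.65

After Mar 1: 136 on hand, pool $2,856.00 (≈ $21.0000 each)
After Mar 6: 357 on hand, pool $7,276.00 (≈ $20.3810 each)
Mar 11, sell 168: 168/357 × $7,276.00 → $3,424.00
After Mar 12: 381 on hand, pool $7,116.00 (≈ $18.6772 each)
Mar 16, sell 2: 2/381 × $7,116.00 → $37.35
Total COGS = $3,424.00 + $37.35 = $3,461.35
Ending inventory (cost pool remaining) = $7,078.65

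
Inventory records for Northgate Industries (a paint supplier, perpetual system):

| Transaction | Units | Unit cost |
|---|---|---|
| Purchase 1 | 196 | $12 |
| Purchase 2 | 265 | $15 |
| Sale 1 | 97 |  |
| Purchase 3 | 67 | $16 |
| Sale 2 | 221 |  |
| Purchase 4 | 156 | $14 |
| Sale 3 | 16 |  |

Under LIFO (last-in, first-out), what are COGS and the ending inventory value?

Sale 1 (97) [LIFO — newest first]: 97 @ $15 = $1,455
Sale 2 (221) [LIFO — newest first]: 67 @ $16 + 154 @ $15 = $3,382
Sale 3 (16) [LIFO — newest first]: 16 @ $14 = $224
Total COGS = $1,455 + $3,382 + $224 = $5,061
Ending inventory: 196 @ $12 + 14 @ $15 + 140 @ $14 = $4,522
Check: goods available $9,583 = COGS $5,061 + ending $4,522

COGS = $5,061; ending inventory = $4,522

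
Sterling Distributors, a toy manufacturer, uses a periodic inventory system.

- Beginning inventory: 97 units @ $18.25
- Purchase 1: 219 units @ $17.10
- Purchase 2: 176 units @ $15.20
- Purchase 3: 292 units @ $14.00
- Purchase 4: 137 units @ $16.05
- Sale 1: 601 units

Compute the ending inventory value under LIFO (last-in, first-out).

Sale 1 (601) [LIFO — newest first]: 137 @ $16.05 + 292 @ $14.00 + 172 @ $15.20 = $8,901.25
Ending inventory: 97 @ $18.25 + 219 @ $17.10 + 4 @ $15.20 = $5,575.95

Ending inventory = $5,575.95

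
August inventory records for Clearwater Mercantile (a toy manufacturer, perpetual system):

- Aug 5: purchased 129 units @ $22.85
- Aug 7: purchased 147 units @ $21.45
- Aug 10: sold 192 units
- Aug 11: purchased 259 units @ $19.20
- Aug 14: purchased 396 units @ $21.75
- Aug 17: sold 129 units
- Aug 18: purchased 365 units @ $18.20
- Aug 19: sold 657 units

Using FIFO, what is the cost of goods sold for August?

COGS = $20,542.00

Aug 10, 192 sold [FIFO — oldest first]: 129 @ $22.85 + 63 @ $21.45 = $4,299.00
Aug 17, 129 sold [FIFO — oldest first]: 84 @ $21.45 + 45 @ $19.20 = $2,665.80
Aug 19, 657 sold [FIFO — oldest first]: 214 @ $19.20 + 396 @ $21.75 + 47 @ $18.20 = $13,577.20
Total COGS = $4,299.00 + $2,665.80 + $13,577.20 = $20,542.00
Ending inventory: 318 @ $18.20 = $5,787.60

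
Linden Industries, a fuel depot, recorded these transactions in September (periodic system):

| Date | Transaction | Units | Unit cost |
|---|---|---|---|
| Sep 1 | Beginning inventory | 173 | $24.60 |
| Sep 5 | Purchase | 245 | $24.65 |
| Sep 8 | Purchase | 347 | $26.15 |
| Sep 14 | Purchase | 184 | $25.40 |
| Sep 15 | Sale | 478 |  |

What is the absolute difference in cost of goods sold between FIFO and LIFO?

FIFO COGS: 173 @ $24.60 + 245 @ $24.65 + 60 @ $26.15 = $11,864.05
LIFO COGS: 184 @ $25.40 + 294 @ $26.15 = $12,361.70
Difference = |$11,864.05 − $12,361.70| = $497.65

$497.65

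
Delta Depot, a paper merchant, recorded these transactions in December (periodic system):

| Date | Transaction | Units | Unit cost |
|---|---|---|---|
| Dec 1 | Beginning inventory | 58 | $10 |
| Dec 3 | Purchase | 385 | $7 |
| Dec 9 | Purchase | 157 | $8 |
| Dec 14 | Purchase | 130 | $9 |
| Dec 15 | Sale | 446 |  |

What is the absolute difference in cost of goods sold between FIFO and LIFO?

$240

FIFO COGS: 58 @ $10 + 385 @ $7 + 3 @ $8 = $3,299
LIFO COGS: 130 @ $9 + 157 @ $8 + 159 @ $7 = $3,539
Difference = |$3,299 − $3,539| = $240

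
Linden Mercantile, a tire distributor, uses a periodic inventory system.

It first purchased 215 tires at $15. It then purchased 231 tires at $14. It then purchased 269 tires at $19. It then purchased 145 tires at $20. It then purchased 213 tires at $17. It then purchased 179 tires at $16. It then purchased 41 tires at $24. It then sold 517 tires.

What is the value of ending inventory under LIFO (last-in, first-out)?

Ending inventory = $12,790

Sale 1 (517) [LIFO — newest first]: 41 @ $24 + 179 @ $16 + 213 @ $17 + 84 @ $20 = $9,149
Ending inventory: 215 @ $15 + 231 @ $14 + 269 @ $19 + 61 @ $20 = $12,790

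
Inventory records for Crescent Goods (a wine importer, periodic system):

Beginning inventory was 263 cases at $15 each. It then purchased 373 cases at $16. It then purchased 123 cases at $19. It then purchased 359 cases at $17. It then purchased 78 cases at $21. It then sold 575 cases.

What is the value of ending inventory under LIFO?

Sale 1 (575) [LIFO — newest first]: 78 @ $21 + 359 @ $17 + 123 @ $19 + 15 @ $16 = $10,318
Ending inventory: 263 @ $15 + 358 @ $16 = $9,673
Check: goods available $19,991 = COGS $10,318 + ending $9,673

Ending inventory = $9,673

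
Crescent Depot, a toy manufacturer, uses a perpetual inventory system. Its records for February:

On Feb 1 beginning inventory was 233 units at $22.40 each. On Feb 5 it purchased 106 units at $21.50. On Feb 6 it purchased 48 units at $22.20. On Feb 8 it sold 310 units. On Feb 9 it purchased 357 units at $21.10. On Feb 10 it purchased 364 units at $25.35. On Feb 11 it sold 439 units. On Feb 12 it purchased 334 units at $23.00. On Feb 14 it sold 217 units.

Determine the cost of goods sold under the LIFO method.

Feb 8, 310 sold [LIFO — newest first]: 48 @ $22.20 + 106 @ $21.50 + 156 @ $22.40 = $6,839.00
Feb 11, 439 sold [LIFO — newest first]: 364 @ $25.35 + 75 @ $21.10 = $10,809.90
Feb 14, 217 sold [LIFO — newest first]: 217 @ $23.00 = $4,991.00
Total COGS = $6,839.00 + $10,809.90 + $4,991.00 = $22,639.90
Ending inventory: 77 @ $22.40 + 282 @ $21.10 + 117 @ $23.00 = $10,366.00

COGS = $22,639.90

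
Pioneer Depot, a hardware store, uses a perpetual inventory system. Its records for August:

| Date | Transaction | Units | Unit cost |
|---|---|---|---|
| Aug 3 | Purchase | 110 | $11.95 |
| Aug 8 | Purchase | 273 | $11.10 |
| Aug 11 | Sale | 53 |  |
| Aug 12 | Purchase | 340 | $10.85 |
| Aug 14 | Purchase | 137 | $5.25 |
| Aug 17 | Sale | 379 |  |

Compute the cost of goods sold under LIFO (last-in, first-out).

COGS = $3,933.25

Aug 11, 53 sold [LIFO — newest first]: 53 @ $11.10 = $588.30
Aug 17, 379 sold [LIFO — newest first]: 137 @ $5.25 + 242 @ $10.85 = $3,344.95
Total COGS = $588.30 + $3,344.95 = $3,933.25
Ending inventory: 110 @ $11.95 + 220 @ $11.10 + 98 @ $10.85 = $4,819.80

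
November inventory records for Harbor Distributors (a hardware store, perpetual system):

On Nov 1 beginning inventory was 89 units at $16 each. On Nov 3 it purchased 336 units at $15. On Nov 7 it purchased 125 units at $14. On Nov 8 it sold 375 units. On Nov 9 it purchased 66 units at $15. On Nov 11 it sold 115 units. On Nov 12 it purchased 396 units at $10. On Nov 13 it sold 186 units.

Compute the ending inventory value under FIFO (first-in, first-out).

Nov 8, 375 sold [FIFO — oldest first]: 89 @ $16 + 286 @ $15 = $5,714
Nov 11, 115 sold [FIFO — oldest first]: 50 @ $15 + 65 @ $14 = $1,660
Nov 13, 186 sold [FIFO — oldest first]: 60 @ $14 + 66 @ $15 + 60 @ $10 = $2,430
Total COGS = $5,714 + $1,660 + $2,430 = $9,804
Ending inventory: 336 @ $10 = $3,360

Ending inventory = $3,360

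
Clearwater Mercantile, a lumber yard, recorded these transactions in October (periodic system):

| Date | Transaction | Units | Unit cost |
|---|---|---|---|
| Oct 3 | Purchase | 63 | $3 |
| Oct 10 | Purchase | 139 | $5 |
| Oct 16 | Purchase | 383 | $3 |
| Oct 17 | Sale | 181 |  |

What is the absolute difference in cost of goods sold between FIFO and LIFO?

$236

FIFO COGS: 63 @ $3 + 118 @ $5 = $779
LIFO COGS: 181 @ $3 = $543
Difference = |$779 − $543| = $236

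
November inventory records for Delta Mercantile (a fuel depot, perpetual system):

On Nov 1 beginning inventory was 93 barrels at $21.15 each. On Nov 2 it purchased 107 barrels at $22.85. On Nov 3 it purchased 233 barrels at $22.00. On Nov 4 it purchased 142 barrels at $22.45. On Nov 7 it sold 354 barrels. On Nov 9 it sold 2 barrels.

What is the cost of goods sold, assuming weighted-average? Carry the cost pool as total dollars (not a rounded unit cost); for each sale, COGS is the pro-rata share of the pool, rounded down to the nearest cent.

After Nov 1: 93 on hand, pool $1,966.95 (≈ $21.1500 each)
After Nov 2: 200 on hand, pool $4,411.90 (≈ $22.0595 each)
After Nov 3: 433 on hand, pool $9,537.90 (≈ $22.0275 each)
After Nov 4: 575 on hand, pool $12,725.80 (≈ $22.1318 each)
Nov 7, sell 354: 354/575 × $12,725.80 → $7,834.66
Nov 9, sell 2: 2/221 × $4,891.14 → $44.26
Total COGS = $7,834.66 + $44.26 = $7,878.92
Ending inventory (cost pool remaining) = $4,846.88

COGS = $7,878.92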